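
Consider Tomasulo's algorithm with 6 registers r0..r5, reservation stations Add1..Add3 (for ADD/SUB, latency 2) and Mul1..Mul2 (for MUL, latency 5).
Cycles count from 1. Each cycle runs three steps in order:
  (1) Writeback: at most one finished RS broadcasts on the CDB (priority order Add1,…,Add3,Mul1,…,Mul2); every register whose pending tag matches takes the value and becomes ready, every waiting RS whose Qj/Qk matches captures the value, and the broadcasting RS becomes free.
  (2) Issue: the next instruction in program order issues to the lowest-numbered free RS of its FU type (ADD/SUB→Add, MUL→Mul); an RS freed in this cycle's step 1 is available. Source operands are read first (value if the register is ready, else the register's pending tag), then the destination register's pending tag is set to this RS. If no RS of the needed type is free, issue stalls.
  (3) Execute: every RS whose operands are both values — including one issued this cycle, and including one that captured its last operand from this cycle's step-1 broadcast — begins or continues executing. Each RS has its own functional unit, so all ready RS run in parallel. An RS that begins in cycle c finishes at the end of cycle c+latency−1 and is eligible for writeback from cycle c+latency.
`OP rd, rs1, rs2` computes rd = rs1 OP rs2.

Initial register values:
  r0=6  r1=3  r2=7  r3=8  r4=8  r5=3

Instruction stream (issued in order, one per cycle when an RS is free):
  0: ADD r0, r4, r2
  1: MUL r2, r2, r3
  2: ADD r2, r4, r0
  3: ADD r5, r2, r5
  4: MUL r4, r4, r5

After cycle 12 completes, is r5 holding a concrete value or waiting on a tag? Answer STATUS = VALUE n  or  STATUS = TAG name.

c1: issue ADD r0<-Add1 | r0:Add1,r1:3,r2:7,r3:8,r4:8,r5:3
c2: issue MUL r2<-Mul1 | r0:Add1,r1:3,r2:Mul1,r3:8,r4:8,r5:3
c3: CDB Add1=15; issue ADD r2<-Add1 | r0:15,r1:3,r2:Add1,r3:8,r4:8,r5:3
c4: issue ADD r5<-Add2 | r0:15,r1:3,r2:Add1,r3:8,r4:8,r5:Add2
c5: CDB Add1=23; issue MUL r4<-Mul2 | r0:15,r1:3,r2:23,r3:8,r4:Mul2,r5:Add2
c6: - | r0:15,r1:3,r2:23,r3:8,r4:Mul2,r5:Add2
c7: CDB Add2=26 | r0:15,r1:3,r2:23,r3:8,r4:Mul2,r5:26
c8: CDB Mul1=56 | r0:15,r1:3,r2:23,r3:8,r4:Mul2,r5:26
c9: - | r0:15,r1:3,r2:23,r3:8,r4:Mul2,r5:26
c10: - | r0:15,r1:3,r2:23,r3:8,r4:Mul2,r5:26
c11: - | r0:15,r1:3,r2:23,r3:8,r4:Mul2,r5:26
c12: CDB Mul2=208 | r0:15,r1:3,r2:23,r3:8,r4:208,r5:26

STATUS = VALUE 26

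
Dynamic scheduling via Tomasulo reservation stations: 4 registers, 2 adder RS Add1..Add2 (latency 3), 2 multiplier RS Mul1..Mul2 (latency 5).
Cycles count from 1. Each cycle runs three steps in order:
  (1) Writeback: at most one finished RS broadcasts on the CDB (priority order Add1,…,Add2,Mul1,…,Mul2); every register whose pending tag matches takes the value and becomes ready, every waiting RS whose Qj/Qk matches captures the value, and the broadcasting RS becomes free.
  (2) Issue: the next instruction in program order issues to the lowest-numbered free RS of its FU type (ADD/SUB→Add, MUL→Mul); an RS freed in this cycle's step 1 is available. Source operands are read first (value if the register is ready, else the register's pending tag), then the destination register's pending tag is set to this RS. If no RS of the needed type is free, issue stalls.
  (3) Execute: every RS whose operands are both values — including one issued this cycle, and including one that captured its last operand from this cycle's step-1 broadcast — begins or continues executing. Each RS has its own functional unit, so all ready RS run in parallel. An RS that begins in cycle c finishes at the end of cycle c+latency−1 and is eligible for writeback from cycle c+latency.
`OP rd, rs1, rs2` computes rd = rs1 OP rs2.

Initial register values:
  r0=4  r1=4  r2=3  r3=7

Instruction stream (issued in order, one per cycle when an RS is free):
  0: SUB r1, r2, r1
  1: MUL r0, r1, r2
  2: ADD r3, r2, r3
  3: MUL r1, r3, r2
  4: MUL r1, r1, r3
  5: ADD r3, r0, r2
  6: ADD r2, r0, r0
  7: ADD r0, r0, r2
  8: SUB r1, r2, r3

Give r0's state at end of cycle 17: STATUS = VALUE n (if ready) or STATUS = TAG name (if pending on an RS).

c1: issue SUB r1<-Add1 | r0:4,r1:Add1,r2:3,r3:7
c2: issue MUL r0<-Mul1 | r0:Mul1,r1:Add1,r2:3,r3:7
c3: issue ADD r3<-Add2 | r0:Mul1,r1:Add1,r2:3,r3:Add2
c4: CDB Add1=-1; issue MUL r1<-Mul2 | r0:Mul1,r1:Mul2,r2:3,r3:Add2
c5: stall | r0:Mul1,r1:Mul2,r2:3,r3:Add2
c6: CDB Add2=10; stall | r0:Mul1,r1:Mul2,r2:3,r3:10
c7: stall | r0:Mul1,r1:Mul2,r2:3,r3:10
c8: stall | r0:Mul1,r1:Mul2,r2:3,r3:10
c9: CDB Mul1=-3; issue MUL r1<-Mul1 | r0:-3,r1:Mul1,r2:3,r3:10
c10: issue ADD r3<-Add1 | r0:-3,r1:Mul1,r2:3,r3:Add1
c11: CDB Mul2=30; issue ADD r2<-Add2 | r0:-3,r1:Mul1,r2:Add2,r3:Add1
c12: stall | r0:-3,r1:Mul1,r2:Add2,r3:Add1
c13: CDB Add1=0; issue ADD r0<-Add1 | r0:Add1,r1:Mul1,r2:Add2,r3:0
c14: CDB Add2=-6; issue SUB r1<-Add2 | r0:Add1,r1:Add2,r2:-6,r3:0
c15: - | r0:Add1,r1:Add2,r2:-6,r3:0
c16: CDB Mul1=300 | r0:Add1,r1:Add2,r2:-6,r3:0
c17: CDB Add1=-9 | r0:-9,r1:Add2,r2:-6,r3:0

STATUS = VALUE -9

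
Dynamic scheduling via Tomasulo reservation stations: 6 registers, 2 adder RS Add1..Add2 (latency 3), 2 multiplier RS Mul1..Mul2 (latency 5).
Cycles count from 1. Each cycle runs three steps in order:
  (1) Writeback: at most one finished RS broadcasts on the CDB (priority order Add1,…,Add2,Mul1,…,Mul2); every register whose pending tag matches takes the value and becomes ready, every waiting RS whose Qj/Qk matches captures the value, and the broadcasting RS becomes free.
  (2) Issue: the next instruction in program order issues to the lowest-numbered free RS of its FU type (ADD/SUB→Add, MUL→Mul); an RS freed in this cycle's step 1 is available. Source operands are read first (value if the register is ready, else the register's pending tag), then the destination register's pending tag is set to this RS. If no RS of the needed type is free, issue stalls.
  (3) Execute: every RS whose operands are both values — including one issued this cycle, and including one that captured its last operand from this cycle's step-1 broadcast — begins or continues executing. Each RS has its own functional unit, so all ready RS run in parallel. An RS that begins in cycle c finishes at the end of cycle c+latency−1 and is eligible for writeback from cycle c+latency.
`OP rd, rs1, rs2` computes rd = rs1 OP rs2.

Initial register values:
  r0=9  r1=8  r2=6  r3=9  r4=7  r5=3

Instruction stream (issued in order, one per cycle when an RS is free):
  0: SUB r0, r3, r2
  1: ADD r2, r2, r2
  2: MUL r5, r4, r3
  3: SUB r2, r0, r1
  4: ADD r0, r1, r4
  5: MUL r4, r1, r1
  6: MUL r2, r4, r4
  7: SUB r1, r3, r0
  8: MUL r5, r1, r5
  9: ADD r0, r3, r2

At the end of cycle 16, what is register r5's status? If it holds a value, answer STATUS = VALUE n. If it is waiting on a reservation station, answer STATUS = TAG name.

STATUS = TAG Mul2

cycle 1: issue SUB r0<-Add1 // r0:Add1,r1:8,r2:6,r3:9,r4:7,r5:3
cycle 2: issue ADD r2<-Add2 // r0:Add1,r1:8,r2:Add2,r3:9,r4:7,r5:3
cycle 3: issue MUL r5<-Mul1 // r0:Add1,r1:8,r2:Add2,r3:9,r4:7,r5:Mul1
cycle 4: CDB Add1=3; issue SUB r2<-Add1 // r0:3,r1:8,r2:Add1,r3:9,r4:7,r5:Mul1
cycle 5: CDB Add2=12; issue ADD r0<-Add2 // r0:Add2,r1:8,r2:Add1,r3:9,r4:7,r5:Mul1
cycle 6: issue MUL r4<-Mul2 // r0:Add2,r1:8,r2:Add1,r3:9,r4:Mul2,r5:Mul1
cycle 7: CDB Add1=-5; stall // r0:Add2,r1:8,r2:-5,r3:9,r4:Mul2,r5:Mul1
cycle 8: CDB Add2=15; stall // r0:15,r1:8,r2:-5,r3:9,r4:Mul2,r5:Mul1
cycle 9: CDB Mul1=63; issue MUL r2<-Mul1 // r0:15,r1:8,r2:Mul1,r3:9,r4:Mul2,r5:63
cycle 10: issue SUB r1<-Add1 // r0:15,r1:Add1,r2:Mul1,r3:9,r4:Mul2,r5:63
cycle 11: CDB Mul2=64; issue MUL r5<-Mul2 // r0:15,r1:Add1,r2:Mul1,r3:9,r4:64,r5:Mul2
cycle 12: issue ADD r0<-Add2 // r0:Add2,r1:Add1,r2:Mul1,r3:9,r4:64,r5:Mul2
cycle 13: CDB Add1=-6 // r0:Add2,r1:-6,r2:Mul1,r3:9,r4:64,r5:Mul2
cycle 14: - // r0:Add2,r1:-6,r2:Mul1,r3:9,r4:64,r5:Mul2
cycle 15: - // r0:Add2,r1:-6,r2:Mul1,r3:9,r4:64,r5:Mul2
cycle 16: CDB Mul1=4096 // r0:Add2,r1:-6,r2:4096,r3:9,r4:64,r5:Mul2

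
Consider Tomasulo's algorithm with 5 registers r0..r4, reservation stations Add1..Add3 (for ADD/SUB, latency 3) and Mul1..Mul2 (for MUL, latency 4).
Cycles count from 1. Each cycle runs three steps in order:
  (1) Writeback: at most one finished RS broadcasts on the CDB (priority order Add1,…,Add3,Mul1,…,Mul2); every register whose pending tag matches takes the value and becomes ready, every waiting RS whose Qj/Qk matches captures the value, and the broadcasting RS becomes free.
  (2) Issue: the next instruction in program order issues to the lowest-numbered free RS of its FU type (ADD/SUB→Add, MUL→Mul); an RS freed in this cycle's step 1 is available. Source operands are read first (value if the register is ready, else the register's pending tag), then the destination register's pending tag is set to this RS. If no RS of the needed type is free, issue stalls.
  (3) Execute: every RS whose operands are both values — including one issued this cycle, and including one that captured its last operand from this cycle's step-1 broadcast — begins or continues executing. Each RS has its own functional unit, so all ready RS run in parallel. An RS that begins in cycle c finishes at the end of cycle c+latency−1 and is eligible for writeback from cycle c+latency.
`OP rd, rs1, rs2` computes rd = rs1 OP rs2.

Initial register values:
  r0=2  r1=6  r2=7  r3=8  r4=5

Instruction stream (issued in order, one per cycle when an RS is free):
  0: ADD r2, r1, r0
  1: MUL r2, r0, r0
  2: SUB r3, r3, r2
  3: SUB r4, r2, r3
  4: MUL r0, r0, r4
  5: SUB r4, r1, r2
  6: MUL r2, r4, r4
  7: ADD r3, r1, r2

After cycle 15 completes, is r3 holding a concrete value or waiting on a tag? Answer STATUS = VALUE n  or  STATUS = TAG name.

  c1: issue ADD r2<-Add1  regs: r0:2,r1:6,r2:Add1,r3:8,r4:5
  c2: issue MUL r2<-Mul1  regs: r0:2,r1:6,r2:Mul1,r3:8,r4:5
  c3: issue SUB r3<-Add2  regs: r0:2,r1:6,r2:Mul1,r3:Add2,r4:5
  c4: CDB Add1=8; issue SUB r4<-Add1  regs: r0:2,r1:6,r2:Mul1,r3:Add2,r4:Add1
  c5: issue MUL r0<-Mul2  regs: r0:Mul2,r1:6,r2:Mul1,r3:Add2,r4:Add1
  c6: CDB Mul1=4; issue SUB r4<-Add3  regs: r0:Mul2,r1:6,r2:4,r3:Add2,r4:Add3
  c7: issue MUL r2<-Mul1  regs: r0:Mul2,r1:6,r2:Mul1,r3:Add2,r4:Add3
  c8: stall  regs: r0:Mul2,r1:6,r2:Mul1,r3:Add2,r4:Add3
  c9: CDB Add2=4; issue ADD r3<-Add2  regs: r0:Mul2,r1:6,r2:Mul1,r3:Add2,r4:Add3
  c10: CDB Add3=2  regs: r0:Mul2,r1:6,r2:Mul1,r3:Add2,r4:2
  c11: -  regs: r0:Mul2,r1:6,r2:Mul1,r3:Add2,r4:2
  c12: CDB Add1=0  regs: r0:Mul2,r1:6,r2:Mul1,r3:Add2,r4:2
  c13: -  regs: r0:Mul2,r1:6,r2:Mul1,r3:Add2,r4:2
  c14: CDB Mul1=4  regs: r0:Mul2,r1:6,r2:4,r3:Add2,r4:2
  c15: -  regs: r0:Mul2,r1:6,r2:4,r3:Add2,r4:2

STATUS = TAG Add2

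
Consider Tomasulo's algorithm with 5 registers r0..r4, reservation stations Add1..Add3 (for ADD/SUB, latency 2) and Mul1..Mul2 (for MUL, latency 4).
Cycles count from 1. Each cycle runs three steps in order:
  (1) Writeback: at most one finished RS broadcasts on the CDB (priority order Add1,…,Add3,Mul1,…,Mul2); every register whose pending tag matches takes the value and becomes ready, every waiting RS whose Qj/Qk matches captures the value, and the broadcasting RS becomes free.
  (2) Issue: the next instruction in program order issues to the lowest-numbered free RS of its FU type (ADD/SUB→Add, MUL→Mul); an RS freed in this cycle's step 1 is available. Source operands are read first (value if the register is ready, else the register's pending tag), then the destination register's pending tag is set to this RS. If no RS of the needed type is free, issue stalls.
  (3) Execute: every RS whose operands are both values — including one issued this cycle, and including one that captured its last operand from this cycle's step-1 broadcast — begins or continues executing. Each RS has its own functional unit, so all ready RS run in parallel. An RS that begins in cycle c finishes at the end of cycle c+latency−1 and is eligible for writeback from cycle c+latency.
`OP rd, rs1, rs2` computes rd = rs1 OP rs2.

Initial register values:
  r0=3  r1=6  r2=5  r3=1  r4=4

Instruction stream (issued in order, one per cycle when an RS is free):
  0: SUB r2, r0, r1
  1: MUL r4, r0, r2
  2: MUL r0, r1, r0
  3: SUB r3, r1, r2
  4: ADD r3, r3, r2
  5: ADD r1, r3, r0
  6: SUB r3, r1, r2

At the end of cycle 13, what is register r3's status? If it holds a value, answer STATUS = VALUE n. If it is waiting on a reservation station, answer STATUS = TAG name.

  c1: issue SUB r2<-Add1  regs: r0:3,r1:6,r2:Add1,r3:1,r4:4
  c2: issue MUL r4<-Mul1  regs: r0:3,r1:6,r2:Add1,r3:1,r4:Mul1
  c3: CDB Add1=-3; issue MUL r0<-Mul2  regs: r0:Mul2,r1:6,r2:-3,r3:1,r4:Mul1
  c4: issue SUB r3<-Add1  regs: r0:Mul2,r1:6,r2:-3,r3:Add1,r4:Mul1
  c5: issue ADD r3<-Add2  regs: r0:Mul2,r1:6,r2:-3,r3:Add2,r4:Mul1
  c6: CDB Add1=9; issue ADD r1<-Add1  regs: r0:Mul2,r1:Add1,r2:-3,r3:Add2,r4:Mul1
  c7: CDB Mul1=-9; issue SUB r3<-Add3  regs: r0:Mul2,r1:Add1,r2:-3,r3:Add3,r4:-9
  c8: CDB Add2=6  regs: r0:Mul2,r1:Add1,r2:-3,r3:Add3,r4:-9
  c9: CDB Mul2=18  regs: r0:18,r1:Add1,r2:-3,r3:Add3,r4:-9
  c10: -  regs: r0:18,r1:Add1,r2:-3,r3:Add3,r4:-9
  c11: CDB Add1=24  regs: r0:18,r1:24,r2:-3,r3:Add3,r4:-9
  c12: -  regs: r0:18,r1:24,r2:-3,r3:Add3,r4:-9
  c13: CDB Add3=27  regs: r0:18,r1:24,r2:-3,r3:27,r4:-9

STATUS = VALUE 27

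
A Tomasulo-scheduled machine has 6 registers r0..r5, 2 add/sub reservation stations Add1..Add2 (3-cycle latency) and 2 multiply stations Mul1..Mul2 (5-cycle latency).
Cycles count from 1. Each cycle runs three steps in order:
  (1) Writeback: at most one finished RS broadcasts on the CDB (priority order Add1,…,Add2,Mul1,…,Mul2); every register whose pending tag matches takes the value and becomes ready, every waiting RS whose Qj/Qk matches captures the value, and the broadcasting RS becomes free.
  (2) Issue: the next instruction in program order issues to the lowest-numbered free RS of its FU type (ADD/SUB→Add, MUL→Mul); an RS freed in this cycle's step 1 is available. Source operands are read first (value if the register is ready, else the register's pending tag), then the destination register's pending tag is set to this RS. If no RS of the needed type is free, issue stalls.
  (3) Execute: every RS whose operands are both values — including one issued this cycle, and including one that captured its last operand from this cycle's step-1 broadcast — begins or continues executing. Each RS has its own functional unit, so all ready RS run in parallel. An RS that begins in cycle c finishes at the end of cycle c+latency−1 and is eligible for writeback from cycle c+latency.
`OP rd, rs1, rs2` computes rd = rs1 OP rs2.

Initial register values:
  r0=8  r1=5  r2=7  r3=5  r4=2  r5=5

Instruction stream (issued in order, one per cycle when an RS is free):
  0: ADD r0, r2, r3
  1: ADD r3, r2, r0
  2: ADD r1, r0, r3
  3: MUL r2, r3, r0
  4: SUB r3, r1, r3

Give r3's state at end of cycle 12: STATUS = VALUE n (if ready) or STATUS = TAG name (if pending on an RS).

STATUS = TAG Add2

cycle 1: issue ADD r0<-Add1 // r0:Add1,r1:5,r2:7,r3:5,r4:2,r5:5
cycle 2: issue ADD r3<-Add2 // r0:Add1,r1:5,r2:7,r3:Add2,r4:2,r5:5
cycle 3: stall // r0:Add1,r1:5,r2:7,r3:Add2,r4:2,r5:5
cycle 4: CDB Add1=12; issue ADD r1<-Add1 // r0:12,r1:Add1,r2:7,r3:Add2,r4:2,r5:5
cycle 5: issue MUL r2<-Mul1 // r0:12,r1:Add1,r2:Mul1,r3:Add2,r4:2,r5:5
cycle 6: stall // r0:12,r1:Add1,r2:Mul1,r3:Add2,r4:2,r5:5
cycle 7: CDB Add2=19; issue SUB r3<-Add2 // r0:12,r1:Add1,r2:Mul1,r3:Add2,r4:2,r5:5
cycle 8: - // r0:12,r1:Add1,r2:Mul1,r3:Add2,r4:2,r5:5
cycle 9: - // r0:12,r1:Add1,r2:Mul1,r3:Add2,r4:2,r5:5
cycle 10: CDB Add1=31 // r0:12,r1:31,r2:Mul1,r3:Add2,r4:2,r5:5
cycle 11: - // r0:12,r1:31,r2:Mul1,r3:Add2,r4:2,r5:5
cycle 12: CDB Mul1=228 // r0:12,r1:31,r2:228,r3:Add2,r4:2,r5:5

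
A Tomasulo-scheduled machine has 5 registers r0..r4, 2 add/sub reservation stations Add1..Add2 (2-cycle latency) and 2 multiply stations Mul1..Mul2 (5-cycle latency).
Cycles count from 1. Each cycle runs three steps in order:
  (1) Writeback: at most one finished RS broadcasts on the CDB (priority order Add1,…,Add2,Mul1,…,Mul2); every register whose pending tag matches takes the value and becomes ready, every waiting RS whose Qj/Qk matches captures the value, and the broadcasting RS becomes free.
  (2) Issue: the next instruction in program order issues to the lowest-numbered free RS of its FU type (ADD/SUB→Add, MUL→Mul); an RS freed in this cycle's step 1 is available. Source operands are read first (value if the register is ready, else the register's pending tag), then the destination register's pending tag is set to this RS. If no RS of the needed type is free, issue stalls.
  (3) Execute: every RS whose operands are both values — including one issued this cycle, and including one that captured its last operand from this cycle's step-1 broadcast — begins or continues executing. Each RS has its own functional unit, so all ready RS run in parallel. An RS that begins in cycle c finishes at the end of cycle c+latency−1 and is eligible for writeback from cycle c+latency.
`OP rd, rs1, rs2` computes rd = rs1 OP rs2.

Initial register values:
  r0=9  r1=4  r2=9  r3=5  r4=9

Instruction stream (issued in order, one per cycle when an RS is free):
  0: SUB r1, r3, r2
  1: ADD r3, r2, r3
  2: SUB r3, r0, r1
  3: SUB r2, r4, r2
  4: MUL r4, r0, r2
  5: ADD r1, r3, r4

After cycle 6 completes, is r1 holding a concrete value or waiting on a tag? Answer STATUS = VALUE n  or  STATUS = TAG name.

cycle 1: issue SUB r1<-Add1 // r0:9,r1:Add1,r2:9,r3:5,r4:9
cycle 2: issue ADD r3<-Add2 // r0:9,r1:Add1,r2:9,r3:Add2,r4:9
cycle 3: CDB Add1=-4; issue SUB r3<-Add1 // r0:9,r1:-4,r2:9,r3:Add1,r4:9
cycle 4: CDB Add2=14; issue SUB r2<-Add2 // r0:9,r1:-4,r2:Add2,r3:Add1,r4:9
cycle 5: CDB Add1=13; issue MUL r4<-Mul1 // r0:9,r1:-4,r2:Add2,r3:13,r4:Mul1
cycle 6: CDB Add2=0; issue ADD r1<-Add1 // r0:9,r1:Add1,r2:0,r3:13,r4:Mul1

STATUS = TAG Add1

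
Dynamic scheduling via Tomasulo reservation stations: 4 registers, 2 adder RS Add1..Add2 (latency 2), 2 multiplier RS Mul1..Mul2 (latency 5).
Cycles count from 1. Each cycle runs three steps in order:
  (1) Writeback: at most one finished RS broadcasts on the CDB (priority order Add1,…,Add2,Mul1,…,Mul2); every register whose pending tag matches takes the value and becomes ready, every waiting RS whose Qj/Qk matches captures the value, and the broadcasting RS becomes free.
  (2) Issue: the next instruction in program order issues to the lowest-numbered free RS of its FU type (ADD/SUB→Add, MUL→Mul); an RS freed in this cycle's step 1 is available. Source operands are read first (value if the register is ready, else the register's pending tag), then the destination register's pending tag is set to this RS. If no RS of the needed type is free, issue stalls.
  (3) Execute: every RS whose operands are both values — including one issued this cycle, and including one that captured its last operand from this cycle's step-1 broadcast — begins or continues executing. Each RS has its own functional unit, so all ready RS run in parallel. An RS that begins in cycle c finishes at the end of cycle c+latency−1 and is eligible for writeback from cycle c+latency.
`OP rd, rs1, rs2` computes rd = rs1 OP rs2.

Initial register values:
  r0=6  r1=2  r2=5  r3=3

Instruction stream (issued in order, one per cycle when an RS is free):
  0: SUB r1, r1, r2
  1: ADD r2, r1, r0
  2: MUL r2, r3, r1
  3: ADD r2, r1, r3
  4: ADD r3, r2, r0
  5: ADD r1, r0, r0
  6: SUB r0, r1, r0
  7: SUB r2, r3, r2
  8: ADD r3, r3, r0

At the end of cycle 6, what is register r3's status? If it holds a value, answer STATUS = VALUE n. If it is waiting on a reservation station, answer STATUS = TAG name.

cycle 1: issue SUB r1<-Add1 // r0:6,r1:Add1,r2:5,r3:3
cycle 2: issue ADD r2<-Add2 // r0:6,r1:Add1,r2:Add2,r3:3
cycle 3: CDB Add1=-3; issue MUL r2<-Mul1 // r0:6,r1:-3,r2:Mul1,r3:3
cycle 4: issue ADD r2<-Add1 // r0:6,r1:-3,r2:Add1,r3:3
cycle 5: CDB Add2=3; issue ADD r3<-Add2 // r0:6,r1:-3,r2:Add1,r3:Add2
cycle 6: CDB Add1=0; issue ADD r1<-Add1 // r0:6,r1:Add1,r2:0,r3:Add2

STATUS = TAG Add2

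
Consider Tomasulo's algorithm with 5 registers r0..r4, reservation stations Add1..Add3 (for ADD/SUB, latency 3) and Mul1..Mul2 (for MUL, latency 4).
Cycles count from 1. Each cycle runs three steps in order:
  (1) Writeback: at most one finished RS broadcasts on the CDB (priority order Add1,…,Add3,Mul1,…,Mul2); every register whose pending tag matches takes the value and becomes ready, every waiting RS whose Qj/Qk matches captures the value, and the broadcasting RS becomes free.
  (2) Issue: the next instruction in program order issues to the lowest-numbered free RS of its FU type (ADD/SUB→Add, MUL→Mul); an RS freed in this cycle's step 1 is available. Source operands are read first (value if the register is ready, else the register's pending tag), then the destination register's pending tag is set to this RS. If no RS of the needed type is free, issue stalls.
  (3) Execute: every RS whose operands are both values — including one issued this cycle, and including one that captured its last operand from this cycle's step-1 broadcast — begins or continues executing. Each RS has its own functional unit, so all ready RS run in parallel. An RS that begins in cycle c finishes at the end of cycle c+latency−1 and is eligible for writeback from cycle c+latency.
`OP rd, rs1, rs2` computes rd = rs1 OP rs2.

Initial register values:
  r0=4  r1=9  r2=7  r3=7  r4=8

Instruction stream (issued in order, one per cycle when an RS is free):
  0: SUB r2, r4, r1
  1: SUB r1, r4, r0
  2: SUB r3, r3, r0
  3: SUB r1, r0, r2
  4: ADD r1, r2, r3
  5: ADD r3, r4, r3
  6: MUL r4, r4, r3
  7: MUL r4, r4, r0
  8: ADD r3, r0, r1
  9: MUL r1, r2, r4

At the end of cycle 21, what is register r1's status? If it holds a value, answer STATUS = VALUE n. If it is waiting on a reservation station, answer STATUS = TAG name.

cycle 1: issue SUB r2<-Add1 // r0:4,r1:9,r2:Add1,r3:7,r4:8
cycle 2: issue SUB r1<-Add2 // r0:4,r1:Add2,r2:Add1,r3:7,r4:8
cycle 3: issue SUB r3<-Add3 // r0:4,r1:Add2,r2:Add1,r3:Add3,r4:8
cycle 4: CDB Add1=-1; issue SUB r1<-Add1 // r0:4,r1:Add1,r2:-1,r3:Add3,r4:8
cycle 5: CDB Add2=4; issue ADD r1<-Add2 // r0:4,r1:Add2,r2:-1,r3:Add3,r4:8
cycle 6: CDB Add3=3; issue ADD r3<-Add3 // r0:4,r1:Add2,r2:-1,r3:Add3,r4:8
cycle 7: CDB Add1=5; issue MUL r4<-Mul1 // r0:4,r1:Add2,r2:-1,r3:Add3,r4:Mul1
cycle 8: issue MUL r4<-Mul2 // r0:4,r1:Add2,r2:-1,r3:Add3,r4:Mul2
cycle 9: CDB Add2=2; issue ADD r3<-Add1 // r0:4,r1:2,r2:-1,r3:Add1,r4:Mul2
cycle 10: CDB Add3=11; stall // r0:4,r1:2,r2:-1,r3:Add1,r4:Mul2
cycle 11: stall // r0:4,r1:2,r2:-1,r3:Add1,r4:Mul2
cycle 12: CDB Add1=6; stall // r0:4,r1:2,r2:-1,r3:6,r4:Mul2
cycle 13: stall // r0:4,r1:2,r2:-1,r3:6,r4:Mul2
cycle 14: CDB Mul1=88; issue MUL r1<-Mul1 // r0:4,r1:Mul1,r2:-1,r3:6,r4:Mul2
cycle 15: - // r0:4,r1:Mul1,r2:-1,r3:6,r4:Mul2
cycle 16: - // r0:4,r1:Mul1,r2:-1,r3:6,r4:Mul2
cycle 17: - // r0:4,r1:Mul1,r2:-1,r3:6,r4:Mul2
cycle 18: CDB Mul2=352 // r0:4,r1:Mul1,r2:-1,r3:6,r4:352
cycle 19: - // r0:4,r1:Mul1,r2:-1,r3:6,r4:352
cycle 20: - // r0:4,r1:Mul1,r2:-1,r3:6,r4:352
cycle 21: - // r0:4,r1:Mul1,r2:-1,r3:6,r4:352

STATUS = TAG Mul1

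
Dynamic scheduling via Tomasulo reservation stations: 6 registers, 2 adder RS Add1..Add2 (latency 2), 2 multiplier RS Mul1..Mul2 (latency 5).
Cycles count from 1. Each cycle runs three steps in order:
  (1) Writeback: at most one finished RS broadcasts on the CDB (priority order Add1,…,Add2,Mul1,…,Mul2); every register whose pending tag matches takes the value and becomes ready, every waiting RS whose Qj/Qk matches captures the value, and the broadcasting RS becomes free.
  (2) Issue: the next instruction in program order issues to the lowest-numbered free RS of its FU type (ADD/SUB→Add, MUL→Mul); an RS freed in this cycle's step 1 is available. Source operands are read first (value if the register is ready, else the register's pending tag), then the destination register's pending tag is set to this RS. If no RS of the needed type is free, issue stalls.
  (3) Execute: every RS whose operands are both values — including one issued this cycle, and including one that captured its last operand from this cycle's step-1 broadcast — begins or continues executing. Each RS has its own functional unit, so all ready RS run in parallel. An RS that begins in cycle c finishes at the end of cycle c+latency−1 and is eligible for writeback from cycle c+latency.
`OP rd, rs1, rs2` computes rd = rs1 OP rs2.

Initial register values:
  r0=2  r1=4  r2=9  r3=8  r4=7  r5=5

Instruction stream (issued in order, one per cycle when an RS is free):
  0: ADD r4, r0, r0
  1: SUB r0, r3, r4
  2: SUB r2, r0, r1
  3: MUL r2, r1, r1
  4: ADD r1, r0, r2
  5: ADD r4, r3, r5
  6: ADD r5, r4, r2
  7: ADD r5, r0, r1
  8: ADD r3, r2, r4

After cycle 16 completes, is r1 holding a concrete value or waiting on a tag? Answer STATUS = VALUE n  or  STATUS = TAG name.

cycle 1: issue ADD r4<-Add1 // r0:2,r1:4,r2:9,r3:8,r4:Add1,r5:5
cycle 2: issue SUB r0<-Add2 // r0:Add2,r1:4,r2:9,r3:8,r4:Add1,r5:5
cycle 3: CDB Add1=4; issue SUB r2<-Add1 // r0:Add2,r1:4,r2:Add1,r3:8,r4:4,r5:5
cycle 4: issue MUL r2<-Mul1 // r0:Add2,r1:4,r2:Mul1,r3:8,r4:4,r5:5
cycle 5: CDB Add2=4; issue ADD r1<-Add2 // r0:4,r1:Add2,r2:Mul1,r3:8,r4:4,r5:5
cycle 6: stall // r0:4,r1:Add2,r2:Mul1,r3:8,r4:4,r5:5
cycle 7: CDB Add1=0; issue ADD r4<-Add1 // r0:4,r1:Add2,r2:Mul1,r3:8,r4:Add1,r5:5
cycle 8: stall // r0:4,r1:Add2,r2:Mul1,r3:8,r4:Add1,r5:5
cycle 9: CDB Add1=13; issue ADD r5<-Add1 // r0:4,r1:Add2,r2:Mul1,r3:8,r4:13,r5:Add1
cycle 10: CDB Mul1=16; stall // r0:4,r1:Add2,r2:16,r3:8,r4:13,r5:Add1
cycle 11: stall // r0:4,r1:Add2,r2:16,r3:8,r4:13,r5:Add1
cycle 12: CDB Add1=29; issue ADD r5<-Add1 // r0:4,r1:Add2,r2:16,r3:8,r4:13,r5:Add1
cycle 13: CDB Add2=20; issue ADD r3<-Add2 // r0:4,r1:20,r2:16,r3:Add2,r4:13,r5:Add1
cycle 14: - // r0:4,r1:20,r2:16,r3:Add2,r4:13,r5:Add1
cycle 15: CDB Add1=24 // r0:4,r1:20,r2:16,r3:Add2,r4:13,r5:24
cycle 16: CDB Add2=29 // r0:4,r1:20,r2:16,r3:29,r4:13,r5:24

STATUS = VALUE 20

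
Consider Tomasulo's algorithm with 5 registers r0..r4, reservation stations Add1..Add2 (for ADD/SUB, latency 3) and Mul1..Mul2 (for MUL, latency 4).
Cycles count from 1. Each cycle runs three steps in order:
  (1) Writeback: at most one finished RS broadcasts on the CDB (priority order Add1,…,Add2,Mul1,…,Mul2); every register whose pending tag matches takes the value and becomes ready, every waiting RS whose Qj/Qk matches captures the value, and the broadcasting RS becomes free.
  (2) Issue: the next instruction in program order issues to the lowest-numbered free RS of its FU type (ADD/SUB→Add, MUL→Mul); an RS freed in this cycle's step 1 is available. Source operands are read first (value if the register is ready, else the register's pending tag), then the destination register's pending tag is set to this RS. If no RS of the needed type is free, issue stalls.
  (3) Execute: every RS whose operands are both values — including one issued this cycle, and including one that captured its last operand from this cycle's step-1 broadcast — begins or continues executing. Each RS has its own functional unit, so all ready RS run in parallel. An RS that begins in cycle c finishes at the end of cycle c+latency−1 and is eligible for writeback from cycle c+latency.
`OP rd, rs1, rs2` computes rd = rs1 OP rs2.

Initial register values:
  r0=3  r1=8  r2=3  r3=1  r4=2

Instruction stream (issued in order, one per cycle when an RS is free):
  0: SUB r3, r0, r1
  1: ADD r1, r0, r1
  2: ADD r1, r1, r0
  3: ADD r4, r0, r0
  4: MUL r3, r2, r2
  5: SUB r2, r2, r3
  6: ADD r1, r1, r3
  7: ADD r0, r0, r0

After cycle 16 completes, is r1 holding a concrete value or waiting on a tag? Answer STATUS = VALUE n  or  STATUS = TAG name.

cycle 1: issue SUB r3<-Add1 // r0:3,r1:8,r2:3,r3:Add1,r4:2
cycle 2: issue ADD r1<-Add2 // r0:3,r1:Add2,r2:3,r3:Add1,r4:2
cycle 3: stall // r0:3,r1:Add2,r2:3,r3:Add1,r4:2
cycle 4: CDB Add1=-5; issue ADD r1<-Add1 // r0:3,r1:Add1,r2:3,r3:-5,r4:2
cycle 5: CDB Add2=11; issue ADD r4<-Add2 // r0:3,r1:Add1,r2:3,r3:-5,r4:Add2
cycle 6: issue MUL r3<-Mul1 // r0:3,r1:Add1,r2:3,r3:Mul1,r4:Add2
cycle 7: stall // r0:3,r1:Add1,r2:3,r3:Mul1,r4:Add2
cycle 8: CDB Add1=14; issue SUB r2<-Add1 // r0:3,r1:14,r2:Add1,r3:Mul1,r4:Add2
cycle 9: CDB Add2=6; issue ADD r1<-Add2 // r0:3,r1:Add2,r2:Add1,r3:Mul1,r4:6
cycle 10: CDB Mul1=9; stall // r0:3,r1:Add2,r2:Add1,r3:9,r4:6
cycle 11: stall // r0:3,r1:Add2,r2:Add1,r3:9,r4:6
cycle 12: stall // r0:3,r1:Add2,r2:Add1,r3:9,r4:6
cycle 13: CDB Add1=-6; issue ADD r0<-Add1 // r0:Add1,r1:Add2,r2:-6,r3:9,r4:6
cycle 14: CDB Add2=23 // r0:Add1,r1:23,r2:-6,r3:9,r4:6
cycle 15: - // r0:Add1,r1:23,r2:-6,r3:9,r4:6
cycle 16: CDB Add1=6 // r0:6,r1:23,r2:-6,r3:9,r4:6

STATUS = VALUE 23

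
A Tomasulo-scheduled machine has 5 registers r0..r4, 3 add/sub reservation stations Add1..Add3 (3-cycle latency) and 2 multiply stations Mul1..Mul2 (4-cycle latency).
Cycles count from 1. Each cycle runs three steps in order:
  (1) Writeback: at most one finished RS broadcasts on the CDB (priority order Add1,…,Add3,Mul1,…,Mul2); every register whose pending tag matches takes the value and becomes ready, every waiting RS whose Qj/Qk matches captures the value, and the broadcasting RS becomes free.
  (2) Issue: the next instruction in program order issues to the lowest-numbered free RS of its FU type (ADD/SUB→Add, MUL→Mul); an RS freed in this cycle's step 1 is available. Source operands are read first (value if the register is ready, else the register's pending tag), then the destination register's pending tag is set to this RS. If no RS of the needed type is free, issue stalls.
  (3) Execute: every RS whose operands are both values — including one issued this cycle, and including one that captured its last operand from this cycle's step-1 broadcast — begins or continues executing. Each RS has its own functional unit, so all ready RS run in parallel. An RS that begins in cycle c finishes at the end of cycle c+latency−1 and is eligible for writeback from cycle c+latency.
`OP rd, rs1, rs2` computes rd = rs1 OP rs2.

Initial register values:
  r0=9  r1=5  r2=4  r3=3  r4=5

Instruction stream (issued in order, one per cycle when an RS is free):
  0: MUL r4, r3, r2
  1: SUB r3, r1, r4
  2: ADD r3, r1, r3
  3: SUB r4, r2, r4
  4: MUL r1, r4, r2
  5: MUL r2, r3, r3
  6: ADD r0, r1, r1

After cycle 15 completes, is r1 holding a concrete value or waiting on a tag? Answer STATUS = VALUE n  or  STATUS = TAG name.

  c1: issue MUL r4<-Mul1  regs: r0:9,r1:5,r2:4,r3:3,r4:Mul1
  c2: issue SUB r3<-Add1  regs: r0:9,r1:5,r2:4,r3:Add1,r4:Mul1
  c3: issue ADD r3<-Add2  regs: r0:9,r1:5,r2:4,r3:Add2,r4:Mul1
  c4: issue SUB r4<-Add3  regs: r0:9,r1:5,r2:4,r3:Add2,r4:Add3
  c5: CDB Mul1=12; issue MUL r1<-Mul1  regs: r0:9,r1:Mul1,r2:4,r3:Add2,r4:Add3
  c6: issue MUL r2<-Mul2  regs: r0:9,r1:Mul1,r2:Mul2,r3:Add2,r4:Add3
  c7: stall  regs: r0:9,r1:Mul1,r2:Mul2,r3:Add2,r4:Add3
  c8: CDB Add1=-7; issue ADD r0<-Add1  regs: r0:Add1,r1:Mul1,r2:Mul2,r3:Add2,r4:Add3
  c9: CDB Add3=-8  regs: r0:Add1,r1:Mul1,r2:Mul2,r3:Add2,r4:-8
  c10: -  regs: r0:Add1,r1:Mul1,r2:Mul2,r3:Add2,r4:-8
  c11: CDB Add2=-2  regs: r0:Add1,r1:Mul1,r2:Mul2,r3:-2,r4:-8
  c12: -  regs: r0:Add1,r1:Mul1,r2:Mul2,r3:-2,r4:-8
  c13: CDB Mul1=-32  regs: r0:Add1,r1:-32,r2:Mul2,r3:-2,r4:-8
  c14: -  regs: r0:Add1,r1:-32,r2:Mul2,r3:-2,r4:-8
  c15: CDB Mul2=4  regs: r0:Add1,r1:-32,r2:4,r3:-2,r4:-8

STATUS = VALUE -32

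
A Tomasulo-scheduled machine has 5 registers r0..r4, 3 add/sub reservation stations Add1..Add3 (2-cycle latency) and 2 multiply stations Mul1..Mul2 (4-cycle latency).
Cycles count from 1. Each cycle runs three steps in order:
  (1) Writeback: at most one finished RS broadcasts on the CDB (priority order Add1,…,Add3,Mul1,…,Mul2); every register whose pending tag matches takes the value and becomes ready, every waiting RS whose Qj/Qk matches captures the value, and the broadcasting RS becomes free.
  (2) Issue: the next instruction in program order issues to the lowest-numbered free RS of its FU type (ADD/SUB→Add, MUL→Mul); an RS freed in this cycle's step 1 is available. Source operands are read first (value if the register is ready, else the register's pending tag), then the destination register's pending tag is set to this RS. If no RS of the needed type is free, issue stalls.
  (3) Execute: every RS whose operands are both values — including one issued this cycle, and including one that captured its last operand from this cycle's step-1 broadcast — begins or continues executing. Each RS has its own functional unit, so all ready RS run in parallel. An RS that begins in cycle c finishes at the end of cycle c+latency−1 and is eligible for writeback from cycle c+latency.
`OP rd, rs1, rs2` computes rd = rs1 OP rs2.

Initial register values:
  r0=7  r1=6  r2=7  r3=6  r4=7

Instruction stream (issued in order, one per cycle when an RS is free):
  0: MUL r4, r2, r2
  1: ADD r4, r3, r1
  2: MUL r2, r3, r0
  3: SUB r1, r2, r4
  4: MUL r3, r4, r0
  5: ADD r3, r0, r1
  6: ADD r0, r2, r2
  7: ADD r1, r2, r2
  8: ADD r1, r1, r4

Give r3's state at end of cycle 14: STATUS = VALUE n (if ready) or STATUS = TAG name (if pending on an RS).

  c1: issue MUL r4<-Mul1  regs: r0:7,r1:6,r2:7,r3:6,r4:Mul1
  c2: issue ADD r4<-Add1  regs: r0:7,r1:6,r2:7,r3:6,r4:Add1
  c3: issue MUL r2<-Mul2  regs: r0:7,r1:6,r2:Mul2,r3:6,r4:Add1
  c4: CDB Add1=12; issue SUB r1<-Add1  regs: r0:7,r1:Add1,r2:Mul2,r3:6,r4:12
  c5: CDB Mul1=49; issue MUL r3<-Mul1  regs: r0:7,r1:Add1,r2:Mul2,r3:Mul1,r4:12
  c6: issue ADD r3<-Add2  regs: r0:7,r1:Add1,r2:Mul2,r3:Add2,r4:12
  c7: CDB Mul2=42; issue ADD r0<-Add3  regs: r0:Add3,r1:Add1,r2:42,r3:Add2,r4:12
  c8: stall  regs: r0:Add3,r1:Add1,r2:42,r3:Add2,r4:12
  c9: CDB Add1=30; issue ADD r1<-Add1  regs: r0:Add3,r1:Add1,r2:42,r3:Add2,r4:12
  c10: CDB Add3=84; issue ADD r1<-Add3  regs: r0:84,r1:Add3,r2:42,r3:Add2,r4:12
  c11: CDB Add1=84  regs: r0:84,r1:Add3,r2:42,r3:Add2,r4:12
  c12: CDB Add2=37  regs: r0:84,r1:Add3,r2:42,r3:37,r4:12
  c13: CDB Add3=96  regs: r0:84,r1:96,r2:42,r3:37,r4:12
  c14: CDB Mul1=84  regs: r0:84,r1:96,r2:42,r3:37,r4:12

STATUS = VALUE 37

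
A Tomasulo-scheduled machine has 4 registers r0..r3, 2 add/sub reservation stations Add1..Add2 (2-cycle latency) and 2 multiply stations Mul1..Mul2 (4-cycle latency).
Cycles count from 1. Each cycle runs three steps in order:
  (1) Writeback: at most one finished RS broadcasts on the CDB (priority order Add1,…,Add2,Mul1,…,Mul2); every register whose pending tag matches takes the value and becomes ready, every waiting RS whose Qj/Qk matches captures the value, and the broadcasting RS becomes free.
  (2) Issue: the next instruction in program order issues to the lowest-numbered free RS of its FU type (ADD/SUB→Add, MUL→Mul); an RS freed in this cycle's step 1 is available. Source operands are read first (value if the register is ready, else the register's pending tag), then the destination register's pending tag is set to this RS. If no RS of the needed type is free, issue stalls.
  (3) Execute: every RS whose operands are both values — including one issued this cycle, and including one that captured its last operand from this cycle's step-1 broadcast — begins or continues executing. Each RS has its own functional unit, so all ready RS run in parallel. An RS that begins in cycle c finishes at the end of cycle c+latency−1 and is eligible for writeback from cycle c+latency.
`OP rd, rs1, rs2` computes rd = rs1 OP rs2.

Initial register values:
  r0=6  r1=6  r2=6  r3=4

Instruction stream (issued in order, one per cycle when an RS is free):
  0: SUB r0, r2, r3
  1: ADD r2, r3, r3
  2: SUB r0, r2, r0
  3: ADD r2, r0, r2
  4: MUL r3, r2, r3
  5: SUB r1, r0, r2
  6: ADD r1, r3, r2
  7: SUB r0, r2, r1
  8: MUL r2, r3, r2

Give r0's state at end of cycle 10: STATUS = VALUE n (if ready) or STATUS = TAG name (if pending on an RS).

cycle 1: issue SUB r0<-Add1 // r0:Add1,r1:6,r2:6,r3:4
cycle 2: issue ADD r2<-Add2 // r0:Add1,r1:6,r2:Add2,r3:4
cycle 3: CDB Add1=2; issue SUB r0<-Add1 // r0:Add1,r1:6,r2:Add2,r3:4
cycle 4: CDB Add2=8; issue ADD r2<-Add2 // r0:Add1,r1:6,r2:Add2,r3:4
cycle 5: issue MUL r3<-Mul1 // r0:Add1,r1:6,r2:Add2,r3:Mul1
cycle 6: CDB Add1=6; issue SUB r1<-Add1 // r0:6,r1:Add1,r2:Add2,r3:Mul1
cycle 7: stall // r0:6,r1:Add1,r2:Add2,r3:Mul1
cycle 8: CDB Add2=14; issue ADD r1<-Add2 // r0:6,r1:Add2,r2:14,r3:Mul1
cycle 9: stall // r0:6,r1:Add2,r2:14,r3:Mul1
cycle 10: CDB Add1=-8; issue SUB r0<-Add1 // r0:Add1,r1:Add2,r2:14,r3:Mul1

STATUS = TAG Add1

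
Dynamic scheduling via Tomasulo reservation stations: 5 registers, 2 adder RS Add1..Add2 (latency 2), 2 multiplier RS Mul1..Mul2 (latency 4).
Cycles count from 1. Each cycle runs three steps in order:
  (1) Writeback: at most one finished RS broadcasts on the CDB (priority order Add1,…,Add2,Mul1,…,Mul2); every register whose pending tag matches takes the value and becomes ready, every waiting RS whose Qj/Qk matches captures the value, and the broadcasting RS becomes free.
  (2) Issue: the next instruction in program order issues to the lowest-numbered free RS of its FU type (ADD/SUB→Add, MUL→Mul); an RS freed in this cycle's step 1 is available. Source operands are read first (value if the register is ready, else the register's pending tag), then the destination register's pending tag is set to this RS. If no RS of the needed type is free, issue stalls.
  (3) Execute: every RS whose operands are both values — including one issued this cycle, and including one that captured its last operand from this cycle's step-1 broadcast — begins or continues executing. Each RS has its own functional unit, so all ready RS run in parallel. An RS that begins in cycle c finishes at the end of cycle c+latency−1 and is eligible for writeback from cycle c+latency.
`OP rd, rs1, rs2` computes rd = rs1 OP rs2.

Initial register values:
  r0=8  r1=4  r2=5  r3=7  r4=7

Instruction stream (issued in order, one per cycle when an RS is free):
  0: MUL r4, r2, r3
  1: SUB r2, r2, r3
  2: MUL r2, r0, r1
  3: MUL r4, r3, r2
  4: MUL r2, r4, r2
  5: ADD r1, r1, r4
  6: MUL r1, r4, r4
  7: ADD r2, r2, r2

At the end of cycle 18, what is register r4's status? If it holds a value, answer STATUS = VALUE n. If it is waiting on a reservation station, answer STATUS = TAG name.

c1: issue MUL r4<-Mul1 | r0:8,r1:4,r2:5,r3:7,r4:Mul1
c2: issue SUB r2<-Add1 | r0:8,r1:4,r2:Add1,r3:7,r4:Mul1
c3: issue MUL r2<-Mul2 | r0:8,r1:4,r2:Mul2,r3:7,r4:Mul1
c4: CDB Add1=-2; stall | r0:8,r1:4,r2:Mul2,r3:7,r4:Mul1
c5: CDB Mul1=35; issue MUL r4<-Mul1 | r0:8,r1:4,r2:Mul2,r3:7,r4:Mul1
c6: stall | r0:8,r1:4,r2:Mul2,r3:7,r4:Mul1
c7: CDB Mul2=32; issue MUL r2<-Mul2 | r0:8,r1:4,r2:Mul2,r3:7,r4:Mul1
c8: issue ADD r1<-Add1 | r0:8,r1:Add1,r2:Mul2,r3:7,r4:Mul1
c9: stall | r0:8,r1:Add1,r2:Mul2,r3:7,r4:Mul1
c10: stall | r0:8,r1:Add1,r2:Mul2,r3:7,r4:Mul1
c11: CDB Mul1=224; issue MUL r1<-Mul1 | r0:8,r1:Mul1,r2:Mul2,r3:7,r4:224
c12: issue ADD r2<-Add2 | r0:8,r1:Mul1,r2:Add2,r3:7,r4:224
c13: CDB Add1=228 | r0:8,r1:Mul1,r2:Add2,r3:7,r4:224
c14: - | r0:8,r1:Mul1,r2:Add2,r3:7,r4:224
c15: CDB Mul1=50176 | r0:8,r1:50176,r2:Add2,r3:7,r4:224
c16: CDB Mul2=7168 | r0:8,r1:50176,r2:Add2,r3:7,r4:224
c17: - | r0:8,r1:50176,r2:Add2,r3:7,r4:224
c18: CDB Add2=14336 | r0:8,r1:50176,r2:14336,r3:7,r4:224

STATUS = VALUE 224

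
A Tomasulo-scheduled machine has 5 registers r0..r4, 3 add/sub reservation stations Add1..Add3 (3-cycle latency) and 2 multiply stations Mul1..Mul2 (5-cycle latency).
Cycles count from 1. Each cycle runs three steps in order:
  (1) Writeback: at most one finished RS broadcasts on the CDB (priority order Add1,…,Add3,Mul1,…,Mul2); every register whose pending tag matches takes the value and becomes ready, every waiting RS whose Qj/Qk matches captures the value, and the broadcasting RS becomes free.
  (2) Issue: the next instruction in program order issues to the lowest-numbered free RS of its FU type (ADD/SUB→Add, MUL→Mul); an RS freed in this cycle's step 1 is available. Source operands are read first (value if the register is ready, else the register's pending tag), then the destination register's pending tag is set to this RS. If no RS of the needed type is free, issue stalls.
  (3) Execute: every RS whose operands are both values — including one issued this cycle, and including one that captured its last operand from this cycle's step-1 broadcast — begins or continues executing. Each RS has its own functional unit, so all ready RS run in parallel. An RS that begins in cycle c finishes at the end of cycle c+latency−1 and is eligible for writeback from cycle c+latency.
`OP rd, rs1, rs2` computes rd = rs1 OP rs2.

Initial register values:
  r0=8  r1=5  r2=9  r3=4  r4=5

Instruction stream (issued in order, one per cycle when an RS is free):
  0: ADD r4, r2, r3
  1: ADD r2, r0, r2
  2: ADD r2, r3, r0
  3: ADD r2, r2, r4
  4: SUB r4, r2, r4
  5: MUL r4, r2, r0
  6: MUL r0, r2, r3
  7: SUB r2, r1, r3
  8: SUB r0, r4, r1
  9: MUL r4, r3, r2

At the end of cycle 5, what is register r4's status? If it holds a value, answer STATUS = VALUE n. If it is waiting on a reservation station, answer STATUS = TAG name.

cycle 1: issue ADD r4<-Add1 // r0:8,r1:5,r2:9,r3:4,r4:Add1
cycle 2: issue ADD r2<-Add2 // r0:8,r1:5,r2:Add2,r3:4,r4:Add1
cycle 3: issue ADD r2<-Add3 // r0:8,r1:5,r2:Add3,r3:4,r4:Add1
cycle 4: CDB Add1=13; issue ADD r2<-Add1 // r0:8,r1:5,r2:Add1,r3:4,r4:13
cycle 5: CDB Add2=17; issue SUB r4<-Add2 // r0:8,r1:5,r2:Add1,r3:4,r4:Add2

STATUS = TAG Add2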